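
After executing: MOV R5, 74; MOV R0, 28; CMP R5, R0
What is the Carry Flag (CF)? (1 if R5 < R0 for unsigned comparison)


Register state trace:
  MOV R5, 74  → R5 = 74
  MOV R0, 28  → R0 = 28
  CMP R5, R0  → unsigned 74 - 28: no borrow
  74 >= 28, so CF = 0
CF = 0

0


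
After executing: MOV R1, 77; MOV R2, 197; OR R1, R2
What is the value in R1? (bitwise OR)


Register state trace:
  MOV R1, 77  → R1 = 77 (0b01001101)
  MOV R2, 197  → R2 = 197 (0b11000101)
  OR R1, R2   → R1 = 77 OR 197 = 205 (0b11001101)
Final: R1 = 205

205


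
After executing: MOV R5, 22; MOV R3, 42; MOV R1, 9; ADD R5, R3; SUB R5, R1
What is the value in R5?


Register state trace:
  MOV R5, 22  → R5 = 22
  MOV R3, 42  → R3 = 42
  MOV R1, 9  → R1 = 9
  ADD R5, R3  → R5 = 22 + 42 = 64
  SUB R5, R1  → R5 = 64 - 9 = 55
Final: R5 = 55

55


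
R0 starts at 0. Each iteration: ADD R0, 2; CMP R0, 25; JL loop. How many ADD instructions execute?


Loop trace (R0 starts at 0, target 25, step 2):
  ADD #1: R0 = 0 + 2 = 2  → 2 < 25, loop
  ADD #2: R0 = 2 + 2 = 4  → 4 < 25, loop
  ADD #3: R0 = 4 + 2 = 6  → 6 < 25, loop
  ADD #4: R0 = 6 + 2 = 8  → 8 < 25, loop
  ADD #5: R0 = 8 + 2 = 10  → 10 < 25, loop
  ADD #6: R0 = 10 + 2 = 12  → 12 < 25, loop
  ADD #7: R0 = 12 + 2 = 14  → 14 < 25, loop
  ADD #8: R0 = 14 + 2 = 16  → 16 < 25, loop
  ADD #9: R0 = 16 + 2 = 18  → 18 < 25, loop
  ADD #10: R0 = 18 + 2 = 20  → 20 < 25, loop
  ADD #11: R0 = 20 + 2 = 22  → 22 < 25, loop
  ADD #12: R0 = 22 + 2 = 24  → 24 < 25, loop
  ADD #13: R0 = 24 + 2 = 26  → 26 >= 25, exit
Total ADD instructions: 13

13


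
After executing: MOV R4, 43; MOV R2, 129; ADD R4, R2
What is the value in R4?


Register state trace:
  MOV R4, 43  → R4 = 43
  MOV R2, 129  → R2 = 129
  ADD R4, R2  → R4 = 43 + 129 = 172
Final: R4 = 172

172


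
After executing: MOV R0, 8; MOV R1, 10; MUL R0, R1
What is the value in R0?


Register state trace:
  MOV R0, 8  → R0 = 8
  MOV R1, 10  → R1 = 10
  MUL R0, R1  → R0 = 8 * 10 = 80
Final: R0 = 80

80


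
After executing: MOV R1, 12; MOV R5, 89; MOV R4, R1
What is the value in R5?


Register state trace:
  MOV R1, 12  → R1 = 12
  MOV R5, 89  → R5 = 89
  MOV R4, R1  → R4 = 12
Final: R5 = 89

89


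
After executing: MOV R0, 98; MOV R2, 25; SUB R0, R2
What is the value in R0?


Register state trace:
  MOV R0, 98  → R0 = 98
  MOV R2, 25  → R2 = 25
  SUB R0, R2  → R0 = 98 - 25 = 73
Final: R0 = 73

73


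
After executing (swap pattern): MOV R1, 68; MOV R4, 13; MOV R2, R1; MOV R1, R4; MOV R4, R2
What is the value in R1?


Register state trace (swap pattern):
  MOV R1, 68  → R1 = 68
  MOV R4, 13  → R4 = 13
  MOV R2, R1  → R2 = 68  (save R1)
  MOV R1, R4  → R1 = 13  (R1 gets R4's value)
  MOV R4, R2  → R4 = 68  (R4 gets saved value)
Final: R1 = 13

13


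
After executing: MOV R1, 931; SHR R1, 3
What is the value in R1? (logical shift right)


Register state trace:
  MOV R1, 931  → R1 = 931
  SHR R1, 3  → R1 = 931 >> 3 = 931 // 2^3 = 116
Final: R1 = 116

116


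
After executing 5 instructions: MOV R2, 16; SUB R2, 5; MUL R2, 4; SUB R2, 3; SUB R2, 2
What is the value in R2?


Register state trace:
  MOV R2, 16  → R2 = 16
  SUB R2, 5  → R2 = 16 - 5 = 11
  MUL R2, 4  → R2 = 11 * 4 = 44
  SUB R2, 3  → R2 = 44 - 3 = 41
  SUB R2, 2  → R2 = 41 - 2 = 39
Final: R2 = 39

39


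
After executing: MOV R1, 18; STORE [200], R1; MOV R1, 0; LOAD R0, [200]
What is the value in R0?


Register and memory trace:
  MOV R1, 18  → R1 = 18
  STORE [200], R1  → mem[200] = 18
  MOV R1, 0  → R1 = 0
  LOAD R0, [200]  → R0 = mem[200] = 18
Final: R0 = 18

18


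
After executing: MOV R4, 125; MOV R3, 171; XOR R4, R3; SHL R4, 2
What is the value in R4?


Register state trace:
  MOV R4, 125  → R4 = 125 (0b01111101)
  MOV R3, 171  → R3 = 171 (0b10101011)
  XOR R4, R3  → R4 = 125 XOR 171 = 214 (0b11010110)
  SHL R4, 2  → R4 = 214 << 2 = 856
Final: R4 = 856

856


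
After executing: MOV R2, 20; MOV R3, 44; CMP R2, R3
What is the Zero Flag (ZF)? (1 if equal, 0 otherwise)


Register state trace:
  MOV R2, 20  → R2 = 20
  MOV R3, 44  → R3 = 44
  CMP R2, R3  → computes 20 - 44 = -24
  Result is nonzero, so values are not equal
ZF = 0

0


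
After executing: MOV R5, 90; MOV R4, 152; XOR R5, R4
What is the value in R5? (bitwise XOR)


Register state trace:
  MOV R5, 90  → R5 = 90 (0b01011010)
  MOV R4, 152  → R4 = 152 (0b10011000)
  XOR R5, R4  → R5 = 90 XOR 152 = 194 (0b11000010)
Final: R5 = 194

194


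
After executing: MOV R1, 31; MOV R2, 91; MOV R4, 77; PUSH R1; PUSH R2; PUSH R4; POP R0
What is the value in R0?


Stack trace (top is rightmost):
  MOV R1, 31  → R1 = 31
  MOV R2, 91  → R2 = 91
  MOV R4, 77  → R4 = 77
  PUSH R1  → stack: [31]
  PUSH R2  → stack: [31, 91]
  PUSH R4  → stack: [31, 91, 77]
  POP R0  → R0 = 77, stack: [31, 91]
Final: R0 = 77

77


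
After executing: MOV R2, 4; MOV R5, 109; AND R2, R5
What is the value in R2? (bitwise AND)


Register state trace:
  MOV R2, 4  → R2 = 4 (0b00000100)
  MOV R5, 109  → R5 = 109 (0b01101101)
  AND R2, R5  → R2 = 4 AND 109 = 4 (0b00000100)
Final: R2 = 4

4


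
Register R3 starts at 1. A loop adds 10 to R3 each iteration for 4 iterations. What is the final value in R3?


Starting value: R3 = 1
  Iter 1: R3 = 1 + 10 = 11
  Iter 2: R3 = 11 + 10 = 21
  Iter 3: R3 = 21 + 10 = 31
  Iter 4: R3 = 31 + 10 = 41
Final: R3 = 41

41


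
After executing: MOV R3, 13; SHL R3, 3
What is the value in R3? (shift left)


Register state trace:
  MOV R3, 13  → R3 = 13
  SHL R3, 3  → R3 = 13 << 3 = 13 * 2^3 = 104
Final: R3 = 104

104


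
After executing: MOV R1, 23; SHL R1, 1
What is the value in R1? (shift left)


Register state trace:
  MOV R1, 23  → R1 = 23
  SHL R1, 1  → R1 = 23 << 1 = 23 * 2^1 = 46
Final: R1 = 46

46


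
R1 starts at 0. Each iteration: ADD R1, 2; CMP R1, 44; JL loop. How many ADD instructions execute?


Loop trace (R1 starts at 0, target 44, step 2):
  ADD #1: R1 = 0 + 2 = 2  → 2 < 44, loop
  ADD #2: R1 = 2 + 2 = 4  → 4 < 44, loop
  ADD #3: R1 = 4 + 2 = 6  → 6 < 44, loop
  ADD #4: R1 = 6 + 2 = 8  → 8 < 44, loop
  ADD #5: R1 = 8 + 2 = 10  → 10 < 44, loop
  ADD #6: R1 = 10 + 2 = 12  → 12 < 44, loop
  ADD #7: R1 = 12 + 2 = 14  → 14 < 44, loop
  ADD #8: R1 = 14 + 2 = 16  → 16 < 44, loop
  ADD #9: R1 = 16 + 2 = 18  → 18 < 44, loop
  ADD #10: R1 = 18 + 2 = 20  → 20 < 44, loop
  ADD #11: R1 = 20 + 2 = 22  → 22 < 44, loop
  ADD #12: R1 = 22 + 2 = 24  → 24 < 44, loop
  ADD #13: R1 = 24 + 2 = 26  → 26 < 44, loop
  ADD #14: R1 = 26 + 2 = 28  → 28 < 44, loop
  ADD #15: R1 = 28 + 2 = 30  → 30 < 44, loop
  ADD #16: R1 = 30 + 2 = 32  → 32 < 44, loop
  ADD #17: R1 = 32 + 2 = 34  → 34 < 44, loop
  ADD #18: R1 = 34 + 2 = 36  → 36 < 44, loop
  ADD #19: R1 = 36 + 2 = 38  → 38 < 44, loop
  ADD #20: R1 = 38 + 2 = 40  → 40 < 44, loop
  ADD #21: R1 = 40 + 2 = 42  → 42 < 44, loop
  ADD #22: R1 = 42 + 2 = 44  → 44 >= 44, exit
Total ADD instructions: 22

22


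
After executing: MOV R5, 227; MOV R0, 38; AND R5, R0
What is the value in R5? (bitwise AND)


Register state trace:
  MOV R5, 227  → R5 = 227 (0b11100011)
  MOV R0, 38  → R0 = 38 (0b00100110)
  AND R5, R0  → R5 = 227 AND 38 = 34 (0b00100010)
Final: R5 = 34

34


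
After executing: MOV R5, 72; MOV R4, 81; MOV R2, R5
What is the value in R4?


Register state trace:
  MOV R5, 72  → R5 = 72
  MOV R4, 81  → R4 = 81
  MOV R2, R5  → R2 = 72
Final: R4 = 81

81


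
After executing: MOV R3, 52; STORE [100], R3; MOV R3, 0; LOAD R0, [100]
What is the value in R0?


Register and memory trace:
  MOV R3, 52  → R3 = 52
  STORE [100], R3  → mem[100] = 52
  MOV R3, 0  → R3 = 0
  LOAD R0, [100]  → R0 = mem[100] = 52
Final: R0 = 52

52


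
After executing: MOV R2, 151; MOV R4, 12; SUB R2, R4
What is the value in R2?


Register state trace:
  MOV R2, 151  → R2 = 151
  MOV R4, 12  → R4 = 12
  SUB R2, R4  → R2 = 151 - 12 = 139
Final: R2 = 139

139


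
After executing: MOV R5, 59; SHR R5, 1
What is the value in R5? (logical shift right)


Register state trace:
  MOV R5, 59  → R5 = 59
  SHR R5, 1  → R5 = 59 >> 1 = 59 // 2^1 = 29
Final: R5 = 29

29


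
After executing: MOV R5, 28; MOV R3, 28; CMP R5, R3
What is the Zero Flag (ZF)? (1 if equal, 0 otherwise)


Register state trace:
  MOV R5, 28  → R5 = 28
  MOV R3, 28  → R3 = 28
  CMP R5, R3  → computes 28 - 28 = 0
  Result is zero, so values are equal
ZF = 1

1


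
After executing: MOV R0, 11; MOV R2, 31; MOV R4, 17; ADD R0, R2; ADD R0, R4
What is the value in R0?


Register state trace:
  MOV R0, 11  → R0 = 11
  MOV R2, 31  → R2 = 31
  MOV R4, 17  → R4 = 17
  ADD R0, R2  → R0 = 11 + 31 = 42
  ADD R0, R4  → R0 = 42 + 17 = 59
Final: R0 = 59

59


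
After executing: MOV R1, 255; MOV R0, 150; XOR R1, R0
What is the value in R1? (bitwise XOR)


Register state trace:
  MOV R1, 255  → R1 = 255 (0b11111111)
  MOV R0, 150  → R0 = 150 (0b10010110)
  XOR R1, R0  → R1 = 255 XOR 150 = 105 (0b01101001)
Final: R1 = 105

105


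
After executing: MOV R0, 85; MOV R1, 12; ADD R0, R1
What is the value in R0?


Register state trace:
  MOV R0, 85  → R0 = 85
  MOV R1, 12  → R1 = 12
  ADD R0, R1  → R0 = 85 + 12 = 97
Final: R0 = 97

97


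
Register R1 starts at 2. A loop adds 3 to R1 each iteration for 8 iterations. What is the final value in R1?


Starting value: R1 = 2
  Iter 1: R1 = 2 + 3 = 5
  Iter 2: R1 = 5 + 3 = 8
  Iter 3: R1 = 8 + 3 = 11
  Iter 4: R1 = 11 + 3 = 14
  Iter 5: R1 = 14 + 3 = 17
  Iter 6: R1 = 17 + 3 = 20
  Iter 7: R1 = 20 + 3 = 23
  Iter 8: R1 = 23 + 3 = 26
Final: R1 = 26

26


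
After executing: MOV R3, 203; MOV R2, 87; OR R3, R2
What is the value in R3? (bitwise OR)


Register state trace:
  MOV R3, 203  → R3 = 203 (0b11001011)
  MOV R2, 87  → R2 = 87 (0b01010111)
  OR R3, R2   → R3 = 203 OR 87 = 223 (0b11011111)
Final: R3 = 223

223


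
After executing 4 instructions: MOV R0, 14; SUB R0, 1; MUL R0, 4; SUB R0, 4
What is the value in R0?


Register state trace:
  MOV R0, 14  → R0 = 14
  SUB R0, 1  → R0 = 14 - 1 = 13
  MUL R0, 4  → R0 = 13 * 4 = 52
  SUB R0, 4  → R0 = 52 - 4 = 48
Final: R0 = 48

48


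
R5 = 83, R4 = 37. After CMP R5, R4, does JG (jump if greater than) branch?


Trace:
  R5 = 83, R4 = 37
  CMP R5, R4  → compares 83 vs 37
  JG checks: is 83 greater than 37?
  83 > 37, so condition is true
Branch taken: Yes

Yes


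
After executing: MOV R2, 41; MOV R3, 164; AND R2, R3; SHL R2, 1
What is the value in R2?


Register state trace:
  MOV R2, 41  → R2 = 41 (0b00101001)
  MOV R3, 164  → R3 = 164 (0b10100100)
  AND R2, R3  → R2 = 41 AND 164 = 32 (0b00100000)
  SHL R2, 1  → R2 = 32 << 1 = 64
Final: R2 = 64

64


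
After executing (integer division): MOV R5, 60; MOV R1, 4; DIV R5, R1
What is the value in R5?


Register state trace:
  MOV R5, 60  → R5 = 60
  MOV R1, 4  → R1 = 4
  DIV R5, R1  → R5 = 60 // 4 = 15
Final: R5 = 15

15


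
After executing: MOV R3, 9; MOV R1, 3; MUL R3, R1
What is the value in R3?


Register state trace:
  MOV R3, 9  → R3 = 9
  MOV R1, 3  → R1 = 3
  MUL R3, R1  → R3 = 9 * 3 = 27
Final: R3 = 27

27


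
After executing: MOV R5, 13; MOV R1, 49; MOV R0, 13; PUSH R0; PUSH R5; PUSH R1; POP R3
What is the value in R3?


Stack trace (top is rightmost):
  MOV R5, 13  → R5 = 13
  MOV R1, 49  → R1 = 49
  MOV R0, 13  → R0 = 13
  PUSH R0  → stack: [13]
  PUSH R5  → stack: [13, 13]
  PUSH R1  → stack: [13, 13, 49]
  POP R3  → R3 = 49, stack: [13, 13]
Final: R3 = 49

49


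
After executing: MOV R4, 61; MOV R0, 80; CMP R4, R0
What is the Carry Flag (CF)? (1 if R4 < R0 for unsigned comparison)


Register state trace:
  MOV R4, 61  → R4 = 61
  MOV R0, 80  → R0 = 80
  CMP R4, R0  → unsigned 61 - 80: borrow occurs
  61 < 80, so CF = 1
CF = 1

1


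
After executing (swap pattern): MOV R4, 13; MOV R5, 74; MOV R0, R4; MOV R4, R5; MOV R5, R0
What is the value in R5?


Register state trace (swap pattern):
  MOV R4, 13  → R4 = 13
  MOV R5, 74  → R5 = 74
  MOV R0, R4  → R0 = 13  (save R4)
  MOV R4, R5  → R4 = 74  (R4 gets R5's value)
  MOV R5, R0  → R5 = 13  (R5 gets saved value)
Final: R5 = 13

13


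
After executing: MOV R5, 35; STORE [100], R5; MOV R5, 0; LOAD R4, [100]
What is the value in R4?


Register and memory trace:
  MOV R5, 35  → R5 = 35
  STORE [100], R5  → mem[100] = 35
  MOV R5, 0  → R5 = 0
  LOAD R4, [100]  → R4 = mem[100] = 35
Final: R4 = 35

35


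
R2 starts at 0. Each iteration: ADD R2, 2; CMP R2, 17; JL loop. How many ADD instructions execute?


Loop trace (R2 starts at 0, target 17, step 2):
  ADD #1: R2 = 0 + 2 = 2  → 2 < 17, loop
  ADD #2: R2 = 2 + 2 = 4  → 4 < 17, loop
  ADD #3: R2 = 4 + 2 = 6  → 6 < 17, loop
  ADD #4: R2 = 6 + 2 = 8  → 8 < 17, loop
  ADD #5: R2 = 8 + 2 = 10  → 10 < 17, loop
  ADD #6: R2 = 10 + 2 = 12  → 12 < 17, loop
  ADD #7: R2 = 12 + 2 = 14  → 14 < 17, loop
  ADD #8: R2 = 14 + 2 = 16  → 16 < 17, loop
  ADD #9: R2 = 16 + 2 = 18  → 18 >= 17, exit
Total ADD instructions: 9

9


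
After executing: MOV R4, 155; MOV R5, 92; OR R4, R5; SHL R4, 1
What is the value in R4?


Register state trace:
  MOV R4, 155  → R4 = 155 (0b10011011)
  MOV R5, 92  → R5 = 92 (0b01011100)
  OR R4, R5  → R4 = 155 OR 92 = 223 (0b11011111)
  SHL R4, 1  → R4 = 223 << 1 = 446
Final: R4 = 446

446


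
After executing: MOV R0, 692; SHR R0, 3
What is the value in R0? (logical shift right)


Register state trace:
  MOV R0, 692  → R0 = 692
  SHR R0, 3  → R0 = 692 >> 3 = 692 // 2^3 = 86
Final: R0 = 86

86


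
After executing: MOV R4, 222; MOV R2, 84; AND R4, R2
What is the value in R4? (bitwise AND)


Register state trace:
  MOV R4, 222  → R4 = 222 (0b11011110)
  MOV R2, 84  → R2 = 84 (0b01010100)
  AND R4, R2  → R4 = 222 AND 84 = 84 (0b01010100)
Final: R4 = 84

84


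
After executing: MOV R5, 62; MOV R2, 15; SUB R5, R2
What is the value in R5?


Register state trace:
  MOV R5, 62  → R5 = 62
  MOV R2, 15  → R2 = 15
  SUB R5, R2  → R5 = 62 - 15 = 47
Final: R5 = 47

47


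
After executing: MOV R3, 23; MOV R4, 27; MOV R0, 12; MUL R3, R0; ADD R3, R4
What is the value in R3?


Register state trace:
  MOV R3, 23  → R3 = 23
  MOV R4, 27  → R4 = 27
  MOV R0, 12  → R0 = 12
  MUL R3, R0  → R3 = 23 * 12 = 276
  ADD R3, R4  → R3 = 276 + 27 = 303
Final: R3 = 303

303


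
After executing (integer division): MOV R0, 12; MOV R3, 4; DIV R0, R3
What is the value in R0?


Register state trace:
  MOV R0, 12  → R0 = 12
  MOV R3, 4  → R3 = 4
  DIV R0, R3  → R0 = 12 // 4 = 3
Final: R0 = 3

3


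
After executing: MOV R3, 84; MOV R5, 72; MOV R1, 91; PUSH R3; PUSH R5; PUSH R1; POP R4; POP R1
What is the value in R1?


Stack trace (top is rightmost):
  MOV R3, 84  → R3 = 84
  MOV R5, 72  → R5 = 72
  MOV R1, 91  → R1 = 91
  PUSH R3  → stack: [84]
  PUSH R5  → stack: [84, 72]
  PUSH R1  → stack: [84, 72, 91]
  POP R4  → R4 = 91, stack: [84, 72]
  POP R1  → R1 = 72, stack: [84]
Final: R1 = 72

72


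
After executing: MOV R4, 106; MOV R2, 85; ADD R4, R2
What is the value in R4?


Register state trace:
  MOV R4, 106  → R4 = 106
  MOV R2, 85  → R2 = 85
  ADD R4, R2  → R4 = 106 + 85 = 191
Final: R4 = 191

191


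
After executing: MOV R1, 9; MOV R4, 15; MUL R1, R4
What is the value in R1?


Register state trace:
  MOV R1, 9  → R1 = 9
  MOV R4, 15  → R4 = 15
  MUL R1, R4  → R1 = 9 * 15 = 135
Final: R1 = 135

135


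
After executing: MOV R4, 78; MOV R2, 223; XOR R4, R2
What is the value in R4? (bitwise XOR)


Register state trace:
  MOV R4, 78  → R4 = 78 (0b01001110)
  MOV R2, 223  → R2 = 223 (0b11011111)
  XOR R4, R2  → R4 = 78 XOR 223 = 145 (0b10010001)
Final: R4 = 145

145


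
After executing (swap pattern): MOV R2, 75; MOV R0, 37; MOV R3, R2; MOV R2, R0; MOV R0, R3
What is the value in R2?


Register state trace (swap pattern):
  MOV R2, 75  → R2 = 75
  MOV R0, 37  → R0 = 37
  MOV R3, R2  → R3 = 75  (save R2)
  MOV R2, R0  → R2 = 37  (R2 gets R0's value)
  MOV R0, R3  → R0 = 75  (R0 gets saved value)
Final: R2 = 37

37


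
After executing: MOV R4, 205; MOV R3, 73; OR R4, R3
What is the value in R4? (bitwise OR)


Register state trace:
  MOV R4, 205  → R4 = 205 (0b11001101)
  MOV R3, 73  → R3 = 73 (0b01001001)
  OR R4, R3   → R4 = 205 OR 73 = 205 (0b11001101)
Final: R4 = 205

205


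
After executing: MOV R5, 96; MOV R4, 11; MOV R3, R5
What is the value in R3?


Register state trace:
  MOV R5, 96  → R5 = 96
  MOV R4, 11  → R4 = 11
  MOV R3, R5  → R3 = 96
Final: R3 = 96

96


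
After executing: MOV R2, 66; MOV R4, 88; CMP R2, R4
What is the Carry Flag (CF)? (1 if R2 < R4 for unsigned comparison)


Register state trace:
  MOV R2, 66  → R2 = 66
  MOV R4, 88  → R4 = 88
  CMP R2, R4  → unsigned 66 - 88: borrow occurs
  66 < 88, so CF = 1
CF = 1

1


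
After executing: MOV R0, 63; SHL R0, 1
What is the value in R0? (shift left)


Register state trace:
  MOV R0, 63  → R0 = 63
  SHL R0, 1  → R0 = 63 << 1 = 63 * 2^1 = 126
Final: R0 = 126

126


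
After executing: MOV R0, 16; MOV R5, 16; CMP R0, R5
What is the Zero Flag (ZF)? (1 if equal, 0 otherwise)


Register state trace:
  MOV R0, 16  → R0 = 16
  MOV R5, 16  → R5 = 16
  CMP R0, R5  → computes 16 - 16 = 0
  Result is zero, so values are equal
ZF = 1

1


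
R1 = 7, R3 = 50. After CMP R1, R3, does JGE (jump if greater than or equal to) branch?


Trace:
  R1 = 7, R3 = 50
  CMP R1, R3  → compares 7 vs 50
  JGE checks: is 7 greater than or equal to 50?
  7 < 50, so condition is false
Branch taken: No

No


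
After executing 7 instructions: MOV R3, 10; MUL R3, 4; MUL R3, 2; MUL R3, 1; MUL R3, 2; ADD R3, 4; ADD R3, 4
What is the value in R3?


Register state trace:
  MOV R3, 10  → R3 = 10
  MUL R3, 4  → R3 = 10 * 4 = 40
  MUL R3, 2  → R3 = 40 * 2 = 80
  MUL R3, 1  → R3 = 80 * 1 = 80
  MUL R3, 2  → R3 = 80 * 2 = 160
  ADD R3, 4  → R3 = 160 + 4 = 164
  ADD R3, 4  → R3 = 164 + 4 = 168
Final: R3 = 168

168


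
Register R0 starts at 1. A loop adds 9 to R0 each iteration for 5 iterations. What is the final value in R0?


Starting value: R0 = 1
  Iter 1: R0 = 1 + 9 = 10
  Iter 2: R0 = 10 + 9 = 19
  Iter 3: R0 = 19 + 9 = 28
  Iter 4: R0 = 28 + 9 = 37
  Iter 5: R0 = 37 + 9 = 46
Final: R0 = 46

46


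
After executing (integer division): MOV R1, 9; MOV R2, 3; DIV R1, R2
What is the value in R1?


Register state trace:
  MOV R1, 9  → R1 = 9
  MOV R2, 3  → R2 = 3
  DIV R1, R2  → R1 = 9 // 3 = 3
Final: R1 = 3

3


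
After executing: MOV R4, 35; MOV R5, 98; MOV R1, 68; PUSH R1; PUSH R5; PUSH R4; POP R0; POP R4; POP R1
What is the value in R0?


Stack trace (top is rightmost):
  MOV R4, 35  → R4 = 35
  MOV R5, 98  → R5 = 98
  MOV R1, 68  → R1 = 68
  PUSH R1  → stack: [68]
  PUSH R5  → stack: [68, 98]
  PUSH R4  → stack: [68, 98, 35]
  POP R0  → R0 = 35, stack: [68, 98]
  POP R4  → R4 = 98, stack: [68]
  POP R1  → R1 = 68, stack: []
Final: R0 = 35

35


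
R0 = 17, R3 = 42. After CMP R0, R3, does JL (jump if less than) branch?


Trace:
  R0 = 17, R3 = 42
  CMP R0, R3  → compares 17 vs 42
  JL checks: is 17 less than 42?
  17 < 42, so condition is true
Branch taken: Yes

Yes


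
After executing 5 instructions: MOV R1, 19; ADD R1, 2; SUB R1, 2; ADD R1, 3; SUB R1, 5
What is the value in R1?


Register state trace:
  MOV R1, 19  → R1 = 19
  ADD R1, 2  → R1 = 19 + 2 = 21
  SUB R1, 2  → R1 = 21 - 2 = 19
  ADD R1, 3  → R1 = 19 + 3 = 22
  SUB R1, 5  → R1 = 22 - 5 = 17
Final: R1 = 17

17


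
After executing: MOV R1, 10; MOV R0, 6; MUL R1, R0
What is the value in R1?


Register state trace:
  MOV R1, 10  → R1 = 10
  MOV R0, 6  → R0 = 6
  MUL R1, R0  → R1 = 10 * 6 = 60
Final: R1 = 60

60


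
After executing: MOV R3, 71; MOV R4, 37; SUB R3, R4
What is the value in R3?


Register state trace:
  MOV R3, 71  → R3 = 71
  MOV R4, 37  → R4 = 37
  SUB R3, R4  → R3 = 71 - 37 = 34
Final: R3 = 34

34


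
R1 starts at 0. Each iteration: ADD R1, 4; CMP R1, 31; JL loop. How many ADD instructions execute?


Loop trace (R1 starts at 0, target 31, step 4):
  ADD #1: R1 = 0 + 4 = 4  → 4 < 31, loop
  ADD #2: R1 = 4 + 4 = 8  → 8 < 31, loop
  ADD #3: R1 = 8 + 4 = 12  → 12 < 31, loop
  ADD #4: R1 = 12 + 4 = 16  → 16 < 31, loop
  ADD #5: R1 = 16 + 4 = 20  → 20 < 31, loop
  ADD #6: R1 = 20 + 4 = 24  → 24 < 31, loop
  ADD #7: R1 = 24 + 4 = 28  → 28 < 31, loop
  ADD #8: R1 = 28 + 4 = 32  → 32 >= 31, exit
Total ADD instructions: 8

8


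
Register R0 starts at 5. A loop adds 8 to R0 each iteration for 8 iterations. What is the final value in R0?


Starting value: R0 = 5
  Iter 1: R0 = 5 + 8 = 13
  Iter 2: R0 = 13 + 8 = 21
  Iter 3: R0 = 21 + 8 = 29
  Iter 4: R0 = 29 + 8 = 37
  Iter 5: R0 = 37 + 8 = 45
  Iter 6: R0 = 45 + 8 = 53
  Iter 7: R0 = 53 + 8 = 61
  Iter 8: R0 = 61 + 8 = 69
Final: R0 = 69

69


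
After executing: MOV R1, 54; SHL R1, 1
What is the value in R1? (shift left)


Register state trace:
  MOV R1, 54  → R1 = 54
  SHL R1, 1  → R1 = 54 << 1 = 54 * 2^1 = 108
Final: R1 = 108

108


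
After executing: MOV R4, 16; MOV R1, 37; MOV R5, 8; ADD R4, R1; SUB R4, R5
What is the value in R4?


Register state trace:
  MOV R4, 16  → R4 = 16
  MOV R1, 37  → R1 = 37
  MOV R5, 8  → R5 = 8
  ADD R4, R1  → R4 = 16 + 37 = 53
  SUB R4, R5  → R4 = 53 - 8 = 45
Final: R4 = 45

45


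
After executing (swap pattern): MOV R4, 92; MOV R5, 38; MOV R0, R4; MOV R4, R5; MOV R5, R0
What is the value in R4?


Register state trace (swap pattern):
  MOV R4, 92  → R4 = 92
  MOV R5, 38  → R5 = 38
  MOV R0, R4  → R0 = 92  (save R4)
  MOV R4, R5  → R4 = 38  (R4 gets R5's value)
  MOV R5, R0  → R5 = 92  (R5 gets saved value)
Final: R4 = 38

38


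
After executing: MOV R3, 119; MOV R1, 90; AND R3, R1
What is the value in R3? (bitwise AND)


Register state trace:
  MOV R3, 119  → R3 = 119 (0b01110111)
  MOV R1, 90  → R1 = 90 (0b01011010)
  AND R3, R1  → R3 = 119 AND 90 = 82 (0b01010010)
Final: R3 = 82

82


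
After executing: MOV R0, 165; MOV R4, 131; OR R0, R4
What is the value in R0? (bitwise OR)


Register state trace:
  MOV R0, 165  → R0 = 165 (0b10100101)
  MOV R4, 131  → R4 = 131 (0b10000011)
  OR R0, R4   → R0 = 165 OR 131 = 167 (0b10100111)
Final: R0 = 167

167


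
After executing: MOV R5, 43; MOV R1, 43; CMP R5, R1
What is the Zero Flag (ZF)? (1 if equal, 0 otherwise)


Register state trace:
  MOV R5, 43  → R5 = 43
  MOV R1, 43  → R1 = 43
  CMP R5, R1  → computes 43 - 43 = 0
  Result is zero, so values are equal
ZF = 1

1


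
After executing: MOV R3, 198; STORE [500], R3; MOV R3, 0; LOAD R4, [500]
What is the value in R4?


Register and memory trace:
  MOV R3, 198  → R3 = 198
  STORE [500], R3  → mem[500] = 198
  MOV R3, 0  → R3 = 0
  LOAD R4, [500]  → R4 = mem[500] = 198
Final: R4 = 198

198


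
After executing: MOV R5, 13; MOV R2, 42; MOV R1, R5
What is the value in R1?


Register state trace:
  MOV R5, 13  → R5 = 13
  MOV R2, 42  → R2 = 42
  MOV R1, R5  → R1 = 13
Final: R1 = 13

13


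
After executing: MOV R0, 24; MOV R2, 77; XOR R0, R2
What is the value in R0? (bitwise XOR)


Register state trace:
  MOV R0, 24  → R0 = 24 (0b00011000)
  MOV R2, 77  → R2 = 77 (0b01001101)
  XOR R0, R2  → R0 = 24 XOR 77 = 85 (0b01010101)
Final: R0 = 85

85


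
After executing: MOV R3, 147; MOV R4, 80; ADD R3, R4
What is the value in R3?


Register state trace:
  MOV R3, 147  → R3 = 147
  MOV R4, 80  → R4 = 80
  ADD R3, R4  → R3 = 147 + 80 = 227
Final: R3 = 227

227


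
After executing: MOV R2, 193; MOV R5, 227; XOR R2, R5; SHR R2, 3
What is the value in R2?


Register state trace:
  MOV R2, 193  → R2 = 193 (0b11000001)
  MOV R5, 227  → R5 = 227 (0b11100011)
  XOR R2, R5  → R2 = 193 XOR 227 = 34 (0b00100010)
  SHR R2, 3  → R2 = 34 >> 3 = 4
Final: R2 = 4

4


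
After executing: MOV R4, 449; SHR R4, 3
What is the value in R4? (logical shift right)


Register state trace:
  MOV R4, 449  → R4 = 449
  SHR R4, 3  → R4 = 449 >> 3 = 449 // 2^3 = 56
Final: R4 = 56

56


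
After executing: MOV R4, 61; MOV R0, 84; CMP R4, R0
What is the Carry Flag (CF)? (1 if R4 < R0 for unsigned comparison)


Register state trace:
  MOV R4, 61  → R4 = 61
  MOV R0, 84  → R0 = 84
  CMP R4, R0  → unsigned 61 - 84: borrow occurs
  61 < 84, so CF = 1
CF = 1

1


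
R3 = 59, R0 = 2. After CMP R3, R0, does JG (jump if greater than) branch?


Trace:
  R3 = 59, R0 = 2
  CMP R3, R0  → compares 59 vs 2
  JG checks: is 59 greater than 2?
  59 > 2, so condition is true
Branch taken: Yes

Yes


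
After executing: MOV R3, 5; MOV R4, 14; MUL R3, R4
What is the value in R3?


Register state trace:
  MOV R3, 5  → R3 = 5
  MOV R4, 14  → R4 = 14
  MUL R3, R4  → R3 = 5 * 14 = 70
Final: R3 = 70

70


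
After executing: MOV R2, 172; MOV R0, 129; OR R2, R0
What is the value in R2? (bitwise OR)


Register state trace:
  MOV R2, 172  → R2 = 172 (0b10101100)
  MOV R0, 129  → R0 = 129 (0b10000001)
  OR R2, R0   → R2 = 172 OR 129 = 173 (0b10101101)
Final: R2 = 173

173


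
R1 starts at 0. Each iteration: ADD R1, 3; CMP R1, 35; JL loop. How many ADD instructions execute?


Loop trace (R1 starts at 0, target 35, step 3):
  ADD #1: R1 = 0 + 3 = 3  → 3 < 35, loop
  ADD #2: R1 = 3 + 3 = 6  → 6 < 35, loop
  ADD #3: R1 = 6 + 3 = 9  → 9 < 35, loop
  ADD #4: R1 = 9 + 3 = 12  → 12 < 35, loop
  ADD #5: R1 = 12 + 3 = 15  → 15 < 35, loop
  ADD #6: R1 = 15 + 3 = 18  → 18 < 35, loop
  ADD #7: R1 = 18 + 3 = 21  → 21 < 35, loop
  ADD #8: R1 = 21 + 3 = 24  → 24 < 35, loop
  ADD #9: R1 = 24 + 3 = 27  → 27 < 35, loop
  ADD #10: R1 = 27 + 3 = 30  → 30 < 35, loop
  ADD #11: R1 = 30 + 3 = 33  → 33 < 35, loop
  ADD #12: R1 = 33 + 3 = 36  → 36 >= 35, exit
Total ADD instructions: 12

12


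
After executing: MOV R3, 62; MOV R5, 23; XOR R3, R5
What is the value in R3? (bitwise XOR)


Register state trace:
  MOV R3, 62  → R3 = 62 (0b00111110)
  MOV R5, 23  → R5 = 23 (0b00010111)
  XOR R3, R5  → R3 = 62 XOR 23 = 41 (0b00101001)
Final: R3 = 41

41


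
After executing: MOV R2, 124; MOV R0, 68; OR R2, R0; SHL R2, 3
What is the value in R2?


Register state trace:
  MOV R2, 124  → R2 = 124 (0b01111100)
  MOV R0, 68  → R0 = 68 (0b01000100)
  OR R2, R0  → R2 = 124 OR 68 = 124 (0b01111100)
  SHL R2, 3  → R2 = 124 << 3 = 992
Final: R2 = 992

992


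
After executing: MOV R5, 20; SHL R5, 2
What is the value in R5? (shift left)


Register state trace:
  MOV R5, 20  → R5 = 20
  SHL R5, 2  → R5 = 20 << 2 = 20 * 2^2 = 80
Final: R5 = 80

80


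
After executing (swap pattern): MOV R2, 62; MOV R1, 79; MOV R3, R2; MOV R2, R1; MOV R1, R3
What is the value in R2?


Register state trace (swap pattern):
  MOV R2, 62  → R2 = 62
  MOV R1, 79  → R1 = 79
  MOV R3, R2  → R3 = 62  (save R2)
  MOV R2, R1  → R2 = 79  (R2 gets R1's value)
  MOV R1, R3  → R1 = 62  (R1 gets saved value)
Final: R2 = 79

79


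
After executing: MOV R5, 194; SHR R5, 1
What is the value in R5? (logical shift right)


Register state trace:
  MOV R5, 194  → R5 = 194
  SHR R5, 1  → R5 = 194 >> 1 = 194 // 2^1 = 97
Final: R5 = 97

97


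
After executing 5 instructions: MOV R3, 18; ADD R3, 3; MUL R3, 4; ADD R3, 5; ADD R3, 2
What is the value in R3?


Register state trace:
  MOV R3, 18  → R3 = 18
  ADD R3, 3  → R3 = 18 + 3 = 21
  MUL R3, 4  → R3 = 21 * 4 = 84
  ADD R3, 5  → R3 = 84 + 5 = 89
  ADD R3, 2  → R3 = 89 + 2 = 91
Final: R3 = 91

91


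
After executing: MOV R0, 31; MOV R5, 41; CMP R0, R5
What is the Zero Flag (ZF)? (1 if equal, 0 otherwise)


Register state trace:
  MOV R0, 31  → R0 = 31
  MOV R5, 41  → R5 = 41
  CMP R0, R5  → computes 31 - 41 = -10
  Result is nonzero, so values are not equal
ZF = 0

0


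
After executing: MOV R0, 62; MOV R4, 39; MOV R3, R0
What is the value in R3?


Register state trace:
  MOV R0, 62  → R0 = 62
  MOV R4, 39  → R4 = 39
  MOV R3, R0  → R3 = 62
Final: R3 = 62

62


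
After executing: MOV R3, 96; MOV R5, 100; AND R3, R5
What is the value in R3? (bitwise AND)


Register state trace:
  MOV R3, 96  → R3 = 96 (0b01100000)
  MOV R5, 100  → R5 = 100 (0b01100100)
  AND R3, R5  → R3 = 96 AND 100 = 96 (0b01100000)
Final: R3 = 96

96


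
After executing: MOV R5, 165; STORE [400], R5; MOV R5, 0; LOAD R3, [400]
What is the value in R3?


Register and memory trace:
  MOV R5, 165  → R5 = 165
  STORE [400], R5  → mem[400] = 165
  MOV R5, 0  → R5 = 0
  LOAD R3, [400]  → R3 = mem[400] = 165
Final: R3 = 165

165


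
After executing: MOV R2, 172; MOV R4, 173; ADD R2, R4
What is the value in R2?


Register state trace:
  MOV R2, 172  → R2 = 172
  MOV R4, 173  → R4 = 173
  ADD R2, R4  → R2 = 172 + 173 = 345
Final: R2 = 345

345


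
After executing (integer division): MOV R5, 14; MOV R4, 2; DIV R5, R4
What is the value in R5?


Register state trace:
  MOV R5, 14  → R5 = 14
  MOV R4, 2  → R4 = 2
  DIV R5, R4  → R5 = 14 // 2 = 7
Final: R5 = 7

7


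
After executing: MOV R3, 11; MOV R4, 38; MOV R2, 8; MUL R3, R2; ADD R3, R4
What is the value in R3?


Register state trace:
  MOV R3, 11  → R3 = 11
  MOV R4, 38  → R4 = 38
  MOV R2, 8  → R2 = 8
  MUL R3, R2  → R3 = 11 * 8 = 88
  ADD R3, R4  → R3 = 88 + 38 = 126
Final: R3 = 126

126


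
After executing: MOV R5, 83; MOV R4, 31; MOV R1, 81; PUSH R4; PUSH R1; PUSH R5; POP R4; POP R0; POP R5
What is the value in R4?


Stack trace (top is rightmost):
  MOV R5, 83  → R5 = 83
  MOV R4, 31  → R4 = 31
  MOV R1, 81  → R1 = 81
  PUSH R4  → stack: [31]
  PUSH R1  → stack: [31, 81]
  PUSH R5  → stack: [31, 81, 83]
  POP R4  → R4 = 83, stack: [31, 81]
  POP R0  → R0 = 81, stack: [31]
  POP R5  → R5 = 31, stack: []
Final: R4 = 83

83


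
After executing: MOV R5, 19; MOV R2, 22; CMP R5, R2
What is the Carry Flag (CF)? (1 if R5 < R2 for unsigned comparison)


Register state trace:
  MOV R5, 19  → R5 = 19
  MOV R2, 22  → R2 = 22
  CMP R5, R2  → unsigned 19 - 22: borrow occurs
  19 < 22, so CF = 1
CF = 1

1


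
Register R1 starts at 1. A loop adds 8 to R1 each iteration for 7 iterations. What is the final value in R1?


Starting value: R1 = 1
  Iter 1: R1 = 1 + 8 = 9
  Iter 2: R1 = 9 + 8 = 17
  Iter 3: R1 = 17 + 8 = 25
  Iter 4: R1 = 25 + 8 = 33
  Iter 5: R1 = 33 + 8 = 41
  Iter 6: R1 = 41 + 8 = 49
  Iter 7: R1 = 49 + 8 = 57
Final: R1 = 57

57


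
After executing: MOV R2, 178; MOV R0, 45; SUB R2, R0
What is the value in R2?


Register state trace:
  MOV R2, 178  → R2 = 178
  MOV R0, 45  → R0 = 45
  SUB R2, R0  → R2 = 178 - 45 = 133
Final: R2 = 133

133


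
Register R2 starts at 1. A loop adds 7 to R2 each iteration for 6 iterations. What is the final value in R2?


Starting value: R2 = 1
  Iter 1: R2 = 1 + 7 = 8
  Iter 2: R2 = 8 + 7 = 15
  Iter 3: R2 = 15 + 7 = 22
  Iter 4: R2 = 22 + 7 = 29
  Iter 5: R2 = 29 + 7 = 36
  Iter 6: R2 = 36 + 7 = 43
Final: R2 = 43

43


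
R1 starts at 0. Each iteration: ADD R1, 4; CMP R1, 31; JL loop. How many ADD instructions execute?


Loop trace (R1 starts at 0, target 31, step 4):
  ADD #1: R1 = 0 + 4 = 4  → 4 < 31, loop
  ADD #2: R1 = 4 + 4 = 8  → 8 < 31, loop
  ADD #3: R1 = 8 + 4 = 12  → 12 < 31, loop
  ADD #4: R1 = 12 + 4 = 16  → 16 < 31, loop
  ADD #5: R1 = 16 + 4 = 20  → 20 < 31, loop
  ADD #6: R1 = 20 + 4 = 24  → 24 < 31, loop
  ADD #7: R1 = 24 + 4 = 28  → 28 < 31, loop
  ADD #8: R1 = 28 + 4 = 32  → 32 >= 31, exit
Total ADD instructions: 8

8


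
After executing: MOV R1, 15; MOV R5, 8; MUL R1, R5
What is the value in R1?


Register state trace:
  MOV R1, 15  → R1 = 15
  MOV R5, 8  → R5 = 8
  MUL R1, R5  → R1 = 15 * 8 = 120
Final: R1 = 120

120


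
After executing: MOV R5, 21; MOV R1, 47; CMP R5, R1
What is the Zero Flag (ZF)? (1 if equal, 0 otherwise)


Register state trace:
  MOV R5, 21  → R5 = 21
  MOV R1, 47  → R1 = 47
  CMP R5, R1  → computes 21 - 47 = -26
  Result is nonzero, so values are not equal
ZF = 0

0


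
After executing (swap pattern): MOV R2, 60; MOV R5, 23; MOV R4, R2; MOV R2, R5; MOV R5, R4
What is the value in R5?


Register state trace (swap pattern):
  MOV R2, 60  → R2 = 60
  MOV R5, 23  → R5 = 23
  MOV R4, R2  → R4 = 60  (save R2)
  MOV R2, R5  → R2 = 23  (R2 gets R5's value)
  MOV R5, R4  → R5 = 60  (R5 gets saved value)
Final: R5 = 60

60


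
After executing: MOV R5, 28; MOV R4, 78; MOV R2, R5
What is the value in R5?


Register state trace:
  MOV R5, 28  → R5 = 28
  MOV R4, 78  → R4 = 78
  MOV R2, R5  → R2 = 28
Final: R5 = 28

28


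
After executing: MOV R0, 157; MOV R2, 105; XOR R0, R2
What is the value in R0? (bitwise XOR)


Register state trace:
  MOV R0, 157  → R0 = 157 (0b10011101)
  MOV R2, 105  → R2 = 105 (0b01101001)
  XOR R0, R2  → R0 = 157 XOR 105 = 244 (0b11110100)
Final: R0 = 244

244


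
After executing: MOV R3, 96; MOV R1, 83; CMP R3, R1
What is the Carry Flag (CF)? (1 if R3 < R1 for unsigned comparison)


Register state trace:
  MOV R3, 96  → R3 = 96
  MOV R1, 83  → R1 = 83
  CMP R3, R1  → unsigned 96 - 83: no borrow
  96 >= 83, so CF = 0
CF = 0

0


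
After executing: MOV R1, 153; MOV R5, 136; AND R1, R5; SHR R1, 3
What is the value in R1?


Register state trace:
  MOV R1, 153  → R1 = 153 (0b10011001)
  MOV R5, 136  → R5 = 136 (0b10001000)
  AND R1, R5  → R1 = 153 AND 136 = 136 (0b10001000)
  SHR R1, 3  → R1 = 136 >> 3 = 17
Final: R1 = 17

17


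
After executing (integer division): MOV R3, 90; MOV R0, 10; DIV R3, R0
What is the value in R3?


Register state trace:
  MOV R3, 90  → R3 = 90
  MOV R0, 10  → R0 = 10
  DIV R3, R0  → R3 = 90 // 10 = 9
Final: R3 = 9

9


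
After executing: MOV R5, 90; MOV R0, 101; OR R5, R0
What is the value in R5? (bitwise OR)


Register state trace:
  MOV R5, 90  → R5 = 90 (0b01011010)
  MOV R0, 101  → R0 = 101 (0b01100101)
  OR R5, R0   → R5 = 90 OR 101 = 127 (0b01111111)
Final: R5 = 127

127


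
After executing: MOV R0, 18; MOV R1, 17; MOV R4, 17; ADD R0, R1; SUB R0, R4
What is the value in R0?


Register state trace:
  MOV R0, 18  → R0 = 18
  MOV R1, 17  → R1 = 17
  MOV R4, 17  → R4 = 17
  ADD R0, R1  → R0 = 18 + 17 = 35
  SUB R0, R4  → R0 = 35 - 17 = 18
Final: R0 = 18

18


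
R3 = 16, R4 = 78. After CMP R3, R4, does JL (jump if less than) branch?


Trace:
  R3 = 16, R4 = 78
  CMP R3, R4  → compares 16 vs 78
  JL checks: is 16 less than 78?
  16 < 78, so condition is true
Branch taken: Yes

Yes


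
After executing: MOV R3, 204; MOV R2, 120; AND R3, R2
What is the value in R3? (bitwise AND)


Register state trace:
  MOV R3, 204  → R3 = 204 (0b11001100)
  MOV R2, 120  → R2 = 120 (0b01111000)
  AND R3, R2  → R3 = 204 AND 120 = 72 (0b01001000)
Final: R3 = 72

72


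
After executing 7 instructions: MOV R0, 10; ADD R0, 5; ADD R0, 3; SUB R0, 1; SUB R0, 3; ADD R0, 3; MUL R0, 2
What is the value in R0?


Register state trace:
  MOV R0, 10  → R0 = 10
  ADD R0, 5  → R0 = 10 + 5 = 15
  ADD R0, 3  → R0 = 15 + 3 = 18
  SUB R0, 1  → R0 = 18 - 1 = 17
  SUB R0, 3  → R0 = 17 - 3 = 14
  ADD R0, 3  → R0 = 14 + 3 = 17
  MUL R0, 2  → R0 = 17 * 2 = 34
Final: R0 = 34

34


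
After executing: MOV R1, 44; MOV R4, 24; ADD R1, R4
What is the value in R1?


Register state trace:
  MOV R1, 44  → R1 = 44
  MOV R4, 24  → R4 = 24
  ADD R1, R4  → R1 = 44 + 24 = 68
Final: R1 = 68

68


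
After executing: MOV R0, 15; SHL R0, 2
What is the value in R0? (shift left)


Register state trace:
  MOV R0, 15  → R0 = 15
  SHL R0, 2  → R0 = 15 << 2 = 15 * 2^2 = 60
Final: R0 = 60

60


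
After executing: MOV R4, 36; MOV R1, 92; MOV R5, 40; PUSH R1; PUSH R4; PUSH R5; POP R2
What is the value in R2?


Stack trace (top is rightmost):
  MOV R4, 36  → R4 = 36
  MOV R1, 92  → R1 = 92
  MOV R5, 40  → R5 = 40
  PUSH R1  → stack: [92]
  PUSH R4  → stack: [92, 36]
  PUSH R5  → stack: [92, 36, 40]
  POP R2  → R2 = 40, stack: [92, 36]
Final: R2 = 40

40


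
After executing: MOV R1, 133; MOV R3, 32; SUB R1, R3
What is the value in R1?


Register state trace:
  MOV R1, 133  → R1 = 133
  MOV R3, 32  → R3 = 32
  SUB R1, R3  → R1 = 133 - 32 = 101
Final: R1 = 101

101


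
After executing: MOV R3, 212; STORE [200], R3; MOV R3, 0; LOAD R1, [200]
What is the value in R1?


Register and memory trace:
  MOV R3, 212  → R3 = 212
  STORE [200], R3  → mem[200] = 212
  MOV R3, 0  → R3 = 0
  LOAD R1, [200]  → R1 = mem[200] = 212
Final: R1 = 212

212


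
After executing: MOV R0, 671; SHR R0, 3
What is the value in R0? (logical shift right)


Register state trace:
  MOV R0, 671  → R0 = 671
  SHR R0, 3  → R0 = 671 >> 3 = 671 // 2^3 = 83
Final: R0 = 83

83


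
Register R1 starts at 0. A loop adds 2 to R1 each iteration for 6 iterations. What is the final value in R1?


Starting value: R1 = 0
  Iter 1: R1 = 0 + 2 = 2
  Iter 2: R1 = 2 + 2 = 4
  Iter 3: R1 = 4 + 2 = 6
  Iter 4: R1 = 6 + 2 = 8
  Iter 5: R1 = 8 + 2 = 10
  Iter 6: R1 = 10 + 2 = 12
Final: R1 = 12

12


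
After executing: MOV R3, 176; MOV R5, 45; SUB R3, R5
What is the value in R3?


Register state trace:
  MOV R3, 176  → R3 = 176
  MOV R5, 45  → R5 = 45
  SUB R3, R5  → R3 = 176 - 45 = 131
Final: R3 = 131

131


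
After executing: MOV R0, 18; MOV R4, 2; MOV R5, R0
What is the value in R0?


Register state trace:
  MOV R0, 18  → R0 = 18
  MOV R4, 2  → R4 = 2
  MOV R5, R0  → R5 = 18
Final: R0 = 18

18


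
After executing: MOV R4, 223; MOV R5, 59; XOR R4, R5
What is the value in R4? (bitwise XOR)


Register state trace:
  MOV R4, 223  → R4 = 223 (0b11011111)
  MOV R5, 59  → R5 = 59 (0b00111011)
  XOR R4, R5  → R4 = 223 XOR 59 = 228 (0b11100100)
Final: R4 = 228

228


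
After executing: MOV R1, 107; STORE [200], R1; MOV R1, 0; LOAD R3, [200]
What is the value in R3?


Register and memory trace:
  MOV R1, 107  → R1 = 107
  STORE [200], R1  → mem[200] = 107
  MOV R1, 0  → R1 = 0
  LOAD R3, [200]  → R3 = mem[200] = 107
Final: R3 = 107

107


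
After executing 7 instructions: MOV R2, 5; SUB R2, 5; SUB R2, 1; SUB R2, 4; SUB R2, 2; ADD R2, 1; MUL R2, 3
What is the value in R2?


Register state trace:
  MOV R2, 5  → R2 = 5
  SUB R2, 5  → R2 = 5 - 5 = 0
  SUB R2, 1  → R2 = 0 - 1 = -1
  SUB R2, 4  → R2 = -1 - 4 = -5
  SUB R2, 2  → R2 = -5 - 2 = -7
  ADD R2, 1  → R2 = -7 + 1 = -6
  MUL R2, 3  → R2 = -6 * 3 = -18
Final: R2 = -18

-18


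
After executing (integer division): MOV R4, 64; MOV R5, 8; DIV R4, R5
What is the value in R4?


Register state trace:
  MOV R4, 64  → R4 = 64
  MOV R5, 8  → R5 = 8
  DIV R4, R5  → R4 = 64 // 8 = 8
Final: R4 = 8

8


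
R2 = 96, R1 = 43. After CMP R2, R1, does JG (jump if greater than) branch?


Trace:
  R2 = 96, R1 = 43
  CMP R2, R1  → compares 96 vs 43
  JG checks: is 96 greater than 43?
  96 > 43, so condition is true
Branch taken: Yes

Yes


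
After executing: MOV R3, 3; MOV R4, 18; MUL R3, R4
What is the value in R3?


Register state trace:
  MOV R3, 3  → R3 = 3
  MOV R4, 18  → R4 = 18
  MUL R3, R4  → R3 = 3 * 18 = 54
Final: R3 = 54

54


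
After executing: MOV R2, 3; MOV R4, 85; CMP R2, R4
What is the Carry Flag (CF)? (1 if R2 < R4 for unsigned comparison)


Register state trace:
  MOV R2, 3  → R2 = 3
  MOV R4, 85  → R4 = 85
  CMP R2, R4  → unsigned 3 - 85: borrow occurs
  3 < 85, so CF = 1
CF = 1

1


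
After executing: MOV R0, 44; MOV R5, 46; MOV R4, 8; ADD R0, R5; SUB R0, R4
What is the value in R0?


Register state trace:
  MOV R0, 44  → R0 = 44
  MOV R5, 46  → R5 = 46
  MOV R4, 8  → R4 = 8
  ADD R0, R5  → R0 = 44 + 46 = 90
  SUB R0, R4  → R0 = 90 - 8 = 82
Final: R0 = 82

82
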